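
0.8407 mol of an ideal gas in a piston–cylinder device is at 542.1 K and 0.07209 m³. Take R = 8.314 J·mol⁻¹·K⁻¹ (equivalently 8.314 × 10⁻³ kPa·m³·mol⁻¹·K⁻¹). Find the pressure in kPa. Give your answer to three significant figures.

PV = nRT ⇒ P = nRT/V = (0.8407 × 8.314 × 10⁻³ × 542.1) / 0.07209

P ≈ 52.6 kPa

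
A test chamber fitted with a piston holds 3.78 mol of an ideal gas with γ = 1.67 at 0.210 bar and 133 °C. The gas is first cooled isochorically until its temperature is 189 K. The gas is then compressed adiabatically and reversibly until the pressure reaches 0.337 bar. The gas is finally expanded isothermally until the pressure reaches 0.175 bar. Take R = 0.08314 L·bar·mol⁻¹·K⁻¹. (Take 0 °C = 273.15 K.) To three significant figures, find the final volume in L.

V₄ ≈ 558 L

Convert: T₁ = 406.1 K.
From PV = nRT: V₁ = nRT₁/P₁ = 607.8 L.
Isochoric, so P/T is constant: V₂ = V₁; P₂ = P₁·(T₂/T₁) = 0.09772 bar.
Adiabatic (γ = 1.67), T V^(γ−1) and P V^γ constant: T₃ = T₂·(P₃/P₂)^((γ−1)/γ) = 310.6 K; V₃ = V₂·(P₂/P₃)^(1/γ) = 289.6 L.
Isothermal, so P V is constant: T₄ = T₃; V₄ = V₃·(P₃/P₄) = 557.7 L.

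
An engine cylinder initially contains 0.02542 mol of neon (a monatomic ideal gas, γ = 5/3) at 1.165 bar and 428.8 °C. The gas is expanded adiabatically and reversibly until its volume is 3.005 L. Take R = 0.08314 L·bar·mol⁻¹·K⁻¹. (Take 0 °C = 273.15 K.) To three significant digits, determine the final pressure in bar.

P₂ ≈ 0.279 bar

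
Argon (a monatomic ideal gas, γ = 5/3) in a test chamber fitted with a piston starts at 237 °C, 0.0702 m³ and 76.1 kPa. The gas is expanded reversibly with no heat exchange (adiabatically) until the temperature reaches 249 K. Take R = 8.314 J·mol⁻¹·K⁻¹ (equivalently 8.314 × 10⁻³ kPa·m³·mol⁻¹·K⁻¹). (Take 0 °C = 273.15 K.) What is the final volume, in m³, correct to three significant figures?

Convert: T₁ = 510.1 K.
Adiabatic (γ = 5/3), T V^(γ−1) and P V^γ constant: P₂ = P₁·(T₂/T₁)^(γ/(γ−1)) = 12.67 kPa; V₂ = V₁·(T₁/T₂)^(1/(γ−1)) = 0.2059 m³.

V₂ ≈ 0.206 m³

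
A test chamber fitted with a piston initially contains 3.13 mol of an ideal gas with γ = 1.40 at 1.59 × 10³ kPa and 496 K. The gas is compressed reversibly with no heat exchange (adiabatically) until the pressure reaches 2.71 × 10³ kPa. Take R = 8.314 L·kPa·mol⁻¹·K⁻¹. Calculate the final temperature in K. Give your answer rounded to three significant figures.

From PV = nRT: V₁ = nRT₁/P₁ = 8.118 L.
Adiabatic (γ = 1.40), T V^(γ−1) and P V^γ constant: T₂ = T₁·(P₂/P₁)^((γ−1)/γ) = 577.6 K; V₂ = V₁·(P₁/P₂)^(1/γ) = 5.547 L.

T₂ ≈ 578 K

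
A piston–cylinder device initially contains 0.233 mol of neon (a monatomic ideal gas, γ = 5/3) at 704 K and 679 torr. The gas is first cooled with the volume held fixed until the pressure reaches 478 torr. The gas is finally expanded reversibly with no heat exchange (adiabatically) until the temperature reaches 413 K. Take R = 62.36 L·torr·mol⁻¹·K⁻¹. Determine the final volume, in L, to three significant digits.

V₃ ≈ 19.8 L

From PV = nRT: V₁ = nRT₁/P₁ = 15.06 L.
Isochoric, so P/T is constant: V₂ = V₁; T₂ = T₁·(P₂/P₁) = 495.6 K.
Adiabatic (γ = 5/3), T V^(γ−1) and P V^γ constant: P₃ = P₂·(T₃/T₂)^(γ/(γ−1)) = 303.0 torr; V₃ = V₂·(T₂/T₃)^(1/(γ−1)) = 19.80 L.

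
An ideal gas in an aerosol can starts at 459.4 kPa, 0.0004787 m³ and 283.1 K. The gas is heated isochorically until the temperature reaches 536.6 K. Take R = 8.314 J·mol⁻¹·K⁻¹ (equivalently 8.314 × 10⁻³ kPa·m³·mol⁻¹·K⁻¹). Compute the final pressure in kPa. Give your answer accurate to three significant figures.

V constant ⇒ P ∝ T: V₂ = V₁; P₂ = P₁·(T₂/T₁) = 870.8 kPa.

P₂ ≈ 871 kPa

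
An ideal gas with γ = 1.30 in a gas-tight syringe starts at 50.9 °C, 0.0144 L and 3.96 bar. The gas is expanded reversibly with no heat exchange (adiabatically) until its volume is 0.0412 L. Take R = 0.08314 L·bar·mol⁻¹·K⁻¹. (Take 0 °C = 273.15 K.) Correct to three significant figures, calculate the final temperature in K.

T₂ ≈ 236 K

Convert: T₁ = 324.0 K.
Adiabatic (γ = 1.30), T V^(γ−1) and P V^γ constant: T₂ = T₁·(V₁/V₂)^(γ−1) = 236.4 K; P₂ = P₁·(V₁/V₂)^γ = 1.010 bar.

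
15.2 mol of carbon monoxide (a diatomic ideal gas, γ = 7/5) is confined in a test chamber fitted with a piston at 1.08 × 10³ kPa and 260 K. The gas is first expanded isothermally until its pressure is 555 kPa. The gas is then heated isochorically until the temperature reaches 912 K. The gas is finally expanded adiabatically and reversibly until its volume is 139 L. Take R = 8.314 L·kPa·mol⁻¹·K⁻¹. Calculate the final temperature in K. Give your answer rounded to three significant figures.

T₄ ≈ 648 K

From PV = nRT: V₁ = nRT₁/P₁ = 30.42 L.
T constant ⇒ Boyle's law P V = const: T₂ = T₁; V₂ = V₁·(P₁/P₂) = 59.20 L.
Isochoric, so P/T is constant: V₃ = V₂; P₃ = P₂·(T₃/T₂) = 1947 kPa.
Reversible adiabatic, γ = 7/5: T₄ = T₃·(V₃/V₄)^(γ−1) = 648.2 K; P₄ = P₃·(V₃/V₄)^γ = 589.3 kPa.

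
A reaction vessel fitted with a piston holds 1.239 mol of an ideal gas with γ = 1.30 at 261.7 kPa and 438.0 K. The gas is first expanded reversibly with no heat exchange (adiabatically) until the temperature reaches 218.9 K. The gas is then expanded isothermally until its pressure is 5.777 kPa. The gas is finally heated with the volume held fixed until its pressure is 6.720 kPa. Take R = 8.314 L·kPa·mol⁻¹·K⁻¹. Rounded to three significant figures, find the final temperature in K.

From PV = nRT: V₁ = nRT₁/P₁ = 17.24 L.
Adiabatic (γ = 1.30), T V^(γ−1) and P V^γ constant: P₂ = P₁·(T₂/T₁)^(γ/(γ−1)) = 12.96 kPa; V₂ = V₁·(T₁/T₂)^(1/(γ−1)) = 174.0 L.
Isothermal, so P V is constant: T₃ = T₂; V₃ = V₂·(P₂/P₃) = 390.3 L.
V constant ⇒ P ∝ T: V₄ = V₃; T₄ = T₃·(P₄/P₃) = 254.6 K.

T₄ ≈ 255 K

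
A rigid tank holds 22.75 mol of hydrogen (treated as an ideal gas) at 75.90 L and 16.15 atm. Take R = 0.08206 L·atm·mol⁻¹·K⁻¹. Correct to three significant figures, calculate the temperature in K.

PV = nRT ⇒ T = PV/(nR) = (16.15 × 75.90) / (22.75 × 0.08206)

T ≈ 657 K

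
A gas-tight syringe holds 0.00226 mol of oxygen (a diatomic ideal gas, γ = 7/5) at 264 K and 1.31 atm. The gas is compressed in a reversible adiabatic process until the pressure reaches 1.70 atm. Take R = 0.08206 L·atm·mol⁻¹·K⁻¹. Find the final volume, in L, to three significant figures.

From PV = nRT: V₁ = nRT₁/P₁ = 0.03737 L.
Reversible adiabatic, γ = 7/5: T₂ = T₁·(P₂/P₁)^((γ−1)/γ) = 284.4 K; V₂ = V₁·(P₁/P₂)^(1/γ) = 0.03103 L.

V₂ ≈ 0.0310 L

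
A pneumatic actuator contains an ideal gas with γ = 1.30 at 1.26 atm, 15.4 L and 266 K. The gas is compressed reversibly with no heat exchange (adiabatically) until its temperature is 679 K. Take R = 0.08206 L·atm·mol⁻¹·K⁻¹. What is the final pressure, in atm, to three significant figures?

Adiabatic (γ = 1.30), T V^(γ−1) and P V^γ constant: P₂ = P₁·(T₂/T₁)^(γ/(γ−1)) = 73.11 atm; V₂ = V₁·(T₁/T₂)^(1/(γ−1)) = 0.6775 L.

P₂ ≈ 73.1 atm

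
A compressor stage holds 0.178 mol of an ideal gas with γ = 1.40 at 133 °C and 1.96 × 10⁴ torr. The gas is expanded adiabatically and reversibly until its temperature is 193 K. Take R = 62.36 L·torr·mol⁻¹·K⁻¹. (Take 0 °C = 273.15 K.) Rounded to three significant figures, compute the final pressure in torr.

P₂ ≈ 1.45e+03 torr

Convert: T₁ = 406.1 K.
From PV = nRT: V₁ = nRT₁/P₁ = 0.2300 L.
Reversible adiabatic, γ = 1.40: P₂ = P₁·(T₂/T₁)^(γ/(γ−1)) = 1450 torr; V₂ = V₁·(T₁/T₂)^(1/(γ−1)) = 1.478 L.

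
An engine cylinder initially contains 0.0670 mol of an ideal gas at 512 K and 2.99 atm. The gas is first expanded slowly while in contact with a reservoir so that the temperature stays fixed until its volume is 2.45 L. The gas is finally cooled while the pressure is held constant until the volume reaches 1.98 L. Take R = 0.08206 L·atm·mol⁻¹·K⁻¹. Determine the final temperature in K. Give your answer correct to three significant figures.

T₃ ≈ 414 K

From PV = nRT: V₁ = nRT₁/P₁ = 0.9415 L.
Isothermal, so P V is constant: T₂ = T₁; P₂ = P₁·(V₁/V₂) = 1.149 atm.
Isobaric, so V/T is constant: P₃ = P₂; T₃ = T₂·(V₃/V₂) = 413.8 K.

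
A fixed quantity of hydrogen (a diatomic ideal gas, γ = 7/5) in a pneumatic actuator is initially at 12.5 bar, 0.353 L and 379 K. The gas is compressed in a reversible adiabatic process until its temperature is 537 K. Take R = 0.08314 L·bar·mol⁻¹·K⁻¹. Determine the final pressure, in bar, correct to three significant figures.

Reversible adiabatic, γ = 7/5: P₂ = P₁·(T₂/T₁)^(γ/(γ−1)) = 42.32 bar; V₂ = V₁·(T₁/T₂)^(1/(γ−1)) = 0.1477 L.

P₂ ≈ 42.3 bar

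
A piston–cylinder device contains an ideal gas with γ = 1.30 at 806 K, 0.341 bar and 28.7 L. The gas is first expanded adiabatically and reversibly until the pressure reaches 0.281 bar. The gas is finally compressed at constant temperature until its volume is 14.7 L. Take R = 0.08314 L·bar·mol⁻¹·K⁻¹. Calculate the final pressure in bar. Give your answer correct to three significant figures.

Adiabatic (γ = 1.30), T V^(γ−1) and P V^γ constant: T₂ = T₁·(P₂/P₁)^((γ−1)/γ) = 770.8 K; V₂ = V₁·(P₁/P₂)^(1/γ) = 33.31 L.
Isothermal, so P V is constant: T₃ = T₂; P₃ = P₂·(V₂/V₃) = 0.6367 bar.

P₃ ≈ 0.637 bar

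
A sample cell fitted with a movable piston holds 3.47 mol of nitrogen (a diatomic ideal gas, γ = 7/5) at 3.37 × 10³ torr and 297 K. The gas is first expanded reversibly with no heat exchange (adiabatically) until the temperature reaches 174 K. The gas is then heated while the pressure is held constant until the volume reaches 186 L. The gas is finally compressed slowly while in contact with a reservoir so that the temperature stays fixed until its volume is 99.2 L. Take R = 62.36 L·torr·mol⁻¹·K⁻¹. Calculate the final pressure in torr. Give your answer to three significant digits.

P₄ ≈ 973 torr

From PV = nRT: V₁ = nRT₁/P₁ = 19.07 L.
Adiabatic (γ = 7/5), T V^(γ−1) and P V^γ constant: P₂ = P₁·(T₂/T₁)^(γ/(γ−1)) = 518.7 torr; V₂ = V₁·(T₁/T₂)^(1/(γ−1)) = 72.59 L.
P constant ⇒ V ∝ T: P₃ = P₂; T₃ = T₂·(V₃/V₂) = 445.8 K.
Isothermal, so P V is constant: T₄ = T₃; P₄ = P₃·(V₃/V₄) = 972.5 torr.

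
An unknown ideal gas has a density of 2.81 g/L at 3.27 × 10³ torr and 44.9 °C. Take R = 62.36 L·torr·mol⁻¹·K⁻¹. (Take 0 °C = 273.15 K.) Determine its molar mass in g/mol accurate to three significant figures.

M ≈ 17.0 g/mol

ρ = PM/(RT) ⇒ M = ρRT/P = (2.81 × 62.36 × 318.0) / 3.27e+03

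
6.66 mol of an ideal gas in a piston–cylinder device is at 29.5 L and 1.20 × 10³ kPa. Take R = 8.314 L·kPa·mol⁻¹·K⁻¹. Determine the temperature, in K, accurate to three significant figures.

PV = nRT ⇒ T = PV/(nR) = (1.20e+03 × 29.5) / (6.66 × 8.314)

T ≈ 639 K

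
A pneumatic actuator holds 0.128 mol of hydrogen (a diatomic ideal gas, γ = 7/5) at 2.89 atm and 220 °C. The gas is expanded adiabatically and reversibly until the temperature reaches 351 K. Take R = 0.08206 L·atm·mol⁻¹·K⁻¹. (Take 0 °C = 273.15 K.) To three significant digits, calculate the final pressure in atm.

P₂ ≈ 0.879 atm

Convert: T₁ = 493.1 K.
From PV = nRT: V₁ = nRT₁/P₁ = 1.792 L.
Reversible adiabatic, γ = 7/5: P₂ = P₁·(T₂/T₁)^(γ/(γ−1)) = 0.8791 atm; V₂ = V₁·(T₁/T₂)^(1/(γ−1)) = 4.194 L.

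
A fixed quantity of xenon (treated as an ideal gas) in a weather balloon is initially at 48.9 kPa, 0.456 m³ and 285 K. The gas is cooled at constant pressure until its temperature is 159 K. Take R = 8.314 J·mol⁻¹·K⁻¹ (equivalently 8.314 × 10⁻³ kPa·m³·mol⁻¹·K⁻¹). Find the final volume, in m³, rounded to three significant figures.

V₂ ≈ 0.254 m³

Isobaric, so V/T is constant: P₂ = P₁; V₂ = V₁·(T₂/T₁) = 0.2544 m³.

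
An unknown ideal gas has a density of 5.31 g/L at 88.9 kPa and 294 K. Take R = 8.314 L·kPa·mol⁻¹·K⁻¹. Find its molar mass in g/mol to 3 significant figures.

ρ = PM/(RT) ⇒ M = ρRT/P = (5.31 × 8.314 × 294.0) / 88.9

M ≈ 146 g/mol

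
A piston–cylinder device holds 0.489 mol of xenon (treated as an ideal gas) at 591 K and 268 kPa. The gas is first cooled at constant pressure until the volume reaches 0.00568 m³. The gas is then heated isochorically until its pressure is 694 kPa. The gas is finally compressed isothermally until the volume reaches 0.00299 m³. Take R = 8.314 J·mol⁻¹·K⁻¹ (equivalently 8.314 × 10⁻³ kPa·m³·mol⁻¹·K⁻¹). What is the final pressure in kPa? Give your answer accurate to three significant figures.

P₄ ≈ 1.32e+03 kPa

From PV = nRT: V₁ = nRT₁/P₁ = 0.008965 m³.
P constant ⇒ V ∝ T: P₂ = P₁; T₂ = T₁·(V₂/V₁) = 374.4 K.
V constant ⇒ P ∝ T: V₃ = V₂; T₃ = T₂·(P₃/P₂) = 969.6 K.
T constant ⇒ Boyle's law P V = const: T₄ = T₃; P₄ = P₃·(V₃/V₄) = 1318 kPa.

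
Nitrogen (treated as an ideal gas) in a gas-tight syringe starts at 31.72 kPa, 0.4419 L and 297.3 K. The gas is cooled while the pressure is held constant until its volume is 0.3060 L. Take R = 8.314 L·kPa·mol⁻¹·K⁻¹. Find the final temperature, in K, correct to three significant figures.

P constant ⇒ V ∝ T: P₂ = P₁; T₂ = T₁·(V₂/V₁) = 205.9 K.

T₂ ≈ 206 K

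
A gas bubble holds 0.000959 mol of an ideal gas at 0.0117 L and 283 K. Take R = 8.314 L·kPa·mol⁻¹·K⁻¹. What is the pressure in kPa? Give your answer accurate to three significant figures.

P ≈ 193 kPa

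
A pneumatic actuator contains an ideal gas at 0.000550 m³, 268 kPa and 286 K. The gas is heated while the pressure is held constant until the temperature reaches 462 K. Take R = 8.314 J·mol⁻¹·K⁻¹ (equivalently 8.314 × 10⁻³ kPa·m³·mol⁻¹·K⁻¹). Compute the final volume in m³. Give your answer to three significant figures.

V₂ ≈ 0.000888 m³

P constant ⇒ V ∝ T: P₂ = P₁; V₂ = V₁·(T₂/T₁) = 0.0008885 m³.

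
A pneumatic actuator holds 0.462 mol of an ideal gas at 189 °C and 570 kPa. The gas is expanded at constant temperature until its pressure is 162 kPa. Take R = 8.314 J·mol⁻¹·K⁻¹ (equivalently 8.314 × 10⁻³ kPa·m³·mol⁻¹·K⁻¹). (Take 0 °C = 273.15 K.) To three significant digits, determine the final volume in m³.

V₂ ≈ 0.0110 m³

Convert: T₁ = 462.1 K.
From PV = nRT: V₁ = nRT₁/P₁ = 0.003114 m³.
Isothermal, so P V is constant: T₂ = T₁; V₂ = V₁·(P₁/P₂) = 0.01096 m³.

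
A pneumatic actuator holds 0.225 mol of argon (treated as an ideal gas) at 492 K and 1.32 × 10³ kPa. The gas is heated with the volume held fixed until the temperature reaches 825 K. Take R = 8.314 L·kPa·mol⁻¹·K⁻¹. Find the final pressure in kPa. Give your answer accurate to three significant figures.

P₂ ≈ 2.21e+03 kPa

From PV = nRT: V₁ = nRT₁/P₁ = 0.6972 L.
V constant ⇒ P ∝ T: V₂ = V₁; P₂ = P₁·(T₂/T₁) = 2213 kPa.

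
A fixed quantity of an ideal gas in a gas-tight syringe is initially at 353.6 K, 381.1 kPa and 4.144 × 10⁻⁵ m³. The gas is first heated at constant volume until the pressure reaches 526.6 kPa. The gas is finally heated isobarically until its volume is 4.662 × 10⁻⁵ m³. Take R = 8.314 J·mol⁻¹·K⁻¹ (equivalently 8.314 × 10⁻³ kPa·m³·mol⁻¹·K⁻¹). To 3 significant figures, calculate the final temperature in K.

T₃ ≈ 550 K

V constant ⇒ P ∝ T: V₂ = V₁; T₂ = T₁·(P₂/P₁) = 488.6 K.
P constant ⇒ V ∝ T: P₃ = P₂; T₃ = T₂·(V₃/V₂) = 549.7 K.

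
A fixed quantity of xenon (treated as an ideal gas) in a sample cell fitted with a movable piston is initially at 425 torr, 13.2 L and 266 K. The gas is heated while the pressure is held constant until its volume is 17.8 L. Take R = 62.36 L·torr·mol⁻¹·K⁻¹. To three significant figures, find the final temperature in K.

T₂ ≈ 359 K

P constant ⇒ V ∝ T: P₂ = P₁; T₂ = T₁·(V₂/V₁) = 358.7 K.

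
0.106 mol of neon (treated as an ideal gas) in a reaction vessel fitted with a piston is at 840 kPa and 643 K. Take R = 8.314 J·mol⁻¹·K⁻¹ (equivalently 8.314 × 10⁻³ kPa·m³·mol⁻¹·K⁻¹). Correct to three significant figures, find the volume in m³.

V ≈ 0.000675 m³

PV = nRT ⇒ V = nRT/P = (0.106 × 8.314 × 10⁻³ × 643) / 840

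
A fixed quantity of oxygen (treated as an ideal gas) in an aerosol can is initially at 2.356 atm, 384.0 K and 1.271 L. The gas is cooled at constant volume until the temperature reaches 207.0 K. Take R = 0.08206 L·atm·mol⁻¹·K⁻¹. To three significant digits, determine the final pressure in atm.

P₂ ≈ 1.27 atm

V constant ⇒ P ∝ T: V₂ = V₁; P₂ = P₁·(T₂/T₁) = 1.270 atm.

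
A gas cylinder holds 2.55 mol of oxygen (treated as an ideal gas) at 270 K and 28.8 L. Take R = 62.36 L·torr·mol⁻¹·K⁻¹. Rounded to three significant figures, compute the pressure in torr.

PV = nRT ⇒ P = nRT/V = (2.55 × 62.36 × 270) / 28.8

P ≈ 1.49e+03 torr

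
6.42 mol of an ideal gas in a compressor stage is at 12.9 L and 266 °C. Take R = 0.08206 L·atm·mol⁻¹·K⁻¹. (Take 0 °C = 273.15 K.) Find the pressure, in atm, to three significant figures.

P ≈ 22.0 atm

Convert: T = 539.15 K.
PV = nRT ⇒ P = nRT/V = (6.42 × 0.08206 × 539.15) / 12.9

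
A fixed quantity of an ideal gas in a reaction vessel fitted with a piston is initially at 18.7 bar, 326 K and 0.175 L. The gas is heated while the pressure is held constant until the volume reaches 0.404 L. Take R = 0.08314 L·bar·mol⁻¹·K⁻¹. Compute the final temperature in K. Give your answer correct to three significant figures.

P constant ⇒ V ∝ T: P₂ = P₁; T₂ = T₁·(V₂/V₁) = 752.6 K.

T₂ ≈ 753 K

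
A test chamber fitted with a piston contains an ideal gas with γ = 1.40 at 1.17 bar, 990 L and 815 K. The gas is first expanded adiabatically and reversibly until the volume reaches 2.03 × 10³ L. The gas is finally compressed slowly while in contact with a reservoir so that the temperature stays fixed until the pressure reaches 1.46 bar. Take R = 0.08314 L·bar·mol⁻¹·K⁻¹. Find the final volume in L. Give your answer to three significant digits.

V₃ ≈ 595 L

Adiabatic (γ = 1.40), T V^(γ−1) and P V^γ constant: T₂ = T₁·(V₁/V₂)^(γ−1) = 611.5 K; P₂ = P₁·(V₁/V₂)^γ = 0.4281 bar.
T constant ⇒ Boyle's law P V = const: T₃ = T₂; V₃ = V₂·(P₂/P₃) = 595.3 L.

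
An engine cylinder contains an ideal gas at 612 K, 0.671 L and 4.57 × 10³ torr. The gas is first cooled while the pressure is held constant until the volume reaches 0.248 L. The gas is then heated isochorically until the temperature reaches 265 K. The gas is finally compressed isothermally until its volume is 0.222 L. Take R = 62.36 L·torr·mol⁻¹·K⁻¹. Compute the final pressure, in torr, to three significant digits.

P constant ⇒ V ∝ T: P₂ = P₁; T₂ = T₁·(V₂/V₁) = 226.2 K.
V constant ⇒ P ∝ T: V₃ = V₂; P₃ = P₂·(T₃/T₂) = 5354 torr.
Isothermal, so P V is constant: T₄ = T₃; P₄ = P₃·(V₃/V₄) = 5981 torr.

P₄ ≈ 5.98e+03 torr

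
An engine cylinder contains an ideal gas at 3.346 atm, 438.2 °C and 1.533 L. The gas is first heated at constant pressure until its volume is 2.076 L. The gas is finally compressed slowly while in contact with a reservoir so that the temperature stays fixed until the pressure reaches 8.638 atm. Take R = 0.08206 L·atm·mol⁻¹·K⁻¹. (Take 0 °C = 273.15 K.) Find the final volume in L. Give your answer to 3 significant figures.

V₃ ≈ 0.804 L

Convert: T₁ = 711.3 K.
P constant ⇒ V ∝ T: P₂ = P₁; T₂ = T₁·(V₂/V₁) = 963.3 K.
Isothermal, so P V is constant: T₃ = T₂; V₃ = V₂·(P₂/P₃) = 0.8042 L.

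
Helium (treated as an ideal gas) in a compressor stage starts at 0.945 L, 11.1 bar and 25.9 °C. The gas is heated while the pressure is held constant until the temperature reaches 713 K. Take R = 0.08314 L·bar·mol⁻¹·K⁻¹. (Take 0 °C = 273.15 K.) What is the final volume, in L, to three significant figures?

V₂ ≈ 2.25 L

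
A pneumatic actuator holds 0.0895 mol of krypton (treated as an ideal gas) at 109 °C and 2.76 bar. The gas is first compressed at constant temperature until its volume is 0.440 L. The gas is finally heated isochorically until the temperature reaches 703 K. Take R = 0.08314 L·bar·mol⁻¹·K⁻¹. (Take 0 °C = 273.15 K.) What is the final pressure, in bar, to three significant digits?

P₃ ≈ 11.9 bar

Convert: T₁ = 382.1 K.
From PV = nRT: V₁ = nRT₁/P₁ = 1.030 L.
T constant ⇒ Boyle's law P V = const: T₂ = T₁; P₂ = P₁·(V₁/V₂) = 6.463 bar.
Isochoric, so P/T is constant: V₃ = V₂; P₃ = P₂·(T₃/T₂) = 11.89 bar.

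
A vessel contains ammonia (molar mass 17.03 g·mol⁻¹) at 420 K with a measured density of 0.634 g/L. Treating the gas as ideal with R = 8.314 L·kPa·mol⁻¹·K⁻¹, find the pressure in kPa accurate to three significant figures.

ρ = PM/(RT) ⇒ P = ρRT/M = (0.634 × 8.314 × 420.0) / 17.03

P ≈ 130 kPa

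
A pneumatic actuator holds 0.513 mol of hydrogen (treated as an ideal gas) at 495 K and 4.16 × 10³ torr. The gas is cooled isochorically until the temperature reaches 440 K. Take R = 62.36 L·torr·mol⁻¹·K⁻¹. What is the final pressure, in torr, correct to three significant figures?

P₂ ≈ 3.70e+03 torr

From PV = nRT: V₁ = nRT₁/P₁ = 3.807 L.
V constant ⇒ P ∝ T: V₂ = V₁; P₂ = P₁·(T₂/T₁) = 3698 torr.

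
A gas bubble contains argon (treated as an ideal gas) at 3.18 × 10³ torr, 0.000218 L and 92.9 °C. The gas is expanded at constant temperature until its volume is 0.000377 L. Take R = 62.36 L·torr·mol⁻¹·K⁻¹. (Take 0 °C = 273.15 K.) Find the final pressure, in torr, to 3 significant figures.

P₂ ≈ 1.84e+03 torr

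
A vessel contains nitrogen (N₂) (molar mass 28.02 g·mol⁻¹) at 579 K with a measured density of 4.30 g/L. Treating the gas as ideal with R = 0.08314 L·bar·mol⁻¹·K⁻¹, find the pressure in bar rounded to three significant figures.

ρ = PM/(RT) ⇒ P = ρRT/M = (4.30 × 0.08314 × 579.0) / 28.02

P ≈ 7.39 bar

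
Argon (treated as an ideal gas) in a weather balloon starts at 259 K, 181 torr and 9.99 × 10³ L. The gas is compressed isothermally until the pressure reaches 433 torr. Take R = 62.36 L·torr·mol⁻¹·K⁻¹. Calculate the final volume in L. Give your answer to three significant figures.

V₂ ≈ 4.18e+03 L

T constant ⇒ Boyle's law P V = const: T₂ = T₁; V₂ = V₁·(P₁/P₂) = 4176 L.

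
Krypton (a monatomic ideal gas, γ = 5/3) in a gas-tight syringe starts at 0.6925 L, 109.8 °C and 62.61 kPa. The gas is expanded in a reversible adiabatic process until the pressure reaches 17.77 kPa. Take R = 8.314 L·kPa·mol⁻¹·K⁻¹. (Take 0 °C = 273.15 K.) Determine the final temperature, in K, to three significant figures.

Convert: T₁ = 382.9 K.
Adiabatic (γ = 5/3), T V^(γ−1) and P V^γ constant: T₂ = T₁·(P₂/P₁)^((γ−1)/γ) = 231.4 K; V₂ = V₁·(P₁/P₂)^(1/γ) = 1.474 L.

T₂ ≈ 231 K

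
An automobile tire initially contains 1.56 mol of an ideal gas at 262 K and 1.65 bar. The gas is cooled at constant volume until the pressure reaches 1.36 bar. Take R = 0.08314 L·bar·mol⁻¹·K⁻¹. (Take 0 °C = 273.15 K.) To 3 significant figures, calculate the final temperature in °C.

From PV = nRT: V₁ = nRT₁/P₁ = 20.59 L.
V constant ⇒ P ∝ T: V₂ = V₁; T₂ = T₁·(P₂/P₁) = 216.0 K.

T₂ ≈ -57.2 °C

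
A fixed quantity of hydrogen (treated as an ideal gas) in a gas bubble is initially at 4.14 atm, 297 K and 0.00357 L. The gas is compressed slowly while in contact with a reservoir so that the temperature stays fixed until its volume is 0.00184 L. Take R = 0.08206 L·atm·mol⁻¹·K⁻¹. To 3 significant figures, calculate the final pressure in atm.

T constant ⇒ Boyle's law P V = const: T₂ = T₁; P₂ = P₁·(V₁/V₂) = 8.032 atm.

P₂ ≈ 8.03 atm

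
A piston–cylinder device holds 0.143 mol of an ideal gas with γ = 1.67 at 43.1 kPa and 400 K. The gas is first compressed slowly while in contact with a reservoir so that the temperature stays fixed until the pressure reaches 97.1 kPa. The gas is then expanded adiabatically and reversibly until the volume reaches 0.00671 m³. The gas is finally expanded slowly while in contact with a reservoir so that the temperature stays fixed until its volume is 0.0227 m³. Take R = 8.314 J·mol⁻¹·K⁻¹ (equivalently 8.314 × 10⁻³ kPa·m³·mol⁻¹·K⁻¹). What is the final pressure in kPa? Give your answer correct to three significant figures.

P₄ ≈ 17.0 kPa

From PV = nRT: V₁ = nRT₁/P₁ = 0.01103 m³.
T constant ⇒ Boyle's law P V = const: T₂ = T₁; V₂ = V₁·(P₁/P₂) = 0.004898 m³.
Reversible adiabatic, γ = 1.67: T₃ = T₂·(V₂/V₃)^(γ−1) = 323.9 K; P₃ = P₂·(V₂/V₃)^γ = 57.39 kPa.
Isothermal, so P V is constant: T₄ = T₃; P₄ = P₃·(V₃/V₄) = 16.97 kPa.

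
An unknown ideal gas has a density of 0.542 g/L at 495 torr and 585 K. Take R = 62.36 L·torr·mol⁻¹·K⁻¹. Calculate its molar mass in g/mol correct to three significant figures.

ρ = PM/(RT) ⇒ M = ρRT/P = (0.542 × 62.36 × 585.0) / 495

M ≈ 39.9 g/mol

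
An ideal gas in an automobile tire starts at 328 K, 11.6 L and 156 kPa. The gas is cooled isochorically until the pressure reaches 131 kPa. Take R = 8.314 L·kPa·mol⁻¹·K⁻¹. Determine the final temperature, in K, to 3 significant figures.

T₂ ≈ 275 K

Isochoric, so P/T is constant: V₂ = V₁; T₂ = T₁·(P₂/P₁) = 275.4 K.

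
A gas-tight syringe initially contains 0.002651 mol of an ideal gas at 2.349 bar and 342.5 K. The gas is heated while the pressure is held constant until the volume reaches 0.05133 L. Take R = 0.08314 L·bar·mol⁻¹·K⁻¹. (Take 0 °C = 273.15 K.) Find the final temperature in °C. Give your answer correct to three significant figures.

From PV = nRT: V₁ = nRT₁/P₁ = 0.03214 L.
P constant ⇒ V ∝ T: P₂ = P₁; T₂ = T₁·(V₂/V₁) = 547.1 K.

T₂ ≈ 274 °C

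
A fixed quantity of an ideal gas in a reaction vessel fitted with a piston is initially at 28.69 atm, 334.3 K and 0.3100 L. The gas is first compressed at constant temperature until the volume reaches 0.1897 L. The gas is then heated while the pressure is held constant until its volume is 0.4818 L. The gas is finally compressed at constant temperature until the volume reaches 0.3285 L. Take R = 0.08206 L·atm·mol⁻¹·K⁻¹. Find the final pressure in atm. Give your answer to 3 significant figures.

Isothermal, so P V is constant: T₂ = T₁; P₂ = P₁·(V₁/V₂) = 46.88 atm.
P constant ⇒ V ∝ T: P₃ = P₂; T₃ = T₂·(V₃/V₂) = 849.1 K.
T constant ⇒ Boyle's law P V = const: T₄ = T₃; P₄ = P₃·(V₃/V₄) = 68.76 atm.

P₄ ≈ 68.8 atm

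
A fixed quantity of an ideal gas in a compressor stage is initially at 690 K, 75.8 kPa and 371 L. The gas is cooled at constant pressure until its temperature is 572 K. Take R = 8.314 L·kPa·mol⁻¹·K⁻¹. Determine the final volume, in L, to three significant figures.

V₂ ≈ 308 L

P constant ⇒ V ∝ T: P₂ = P₁; V₂ = V₁·(T₂/T₁) = 307.6 L.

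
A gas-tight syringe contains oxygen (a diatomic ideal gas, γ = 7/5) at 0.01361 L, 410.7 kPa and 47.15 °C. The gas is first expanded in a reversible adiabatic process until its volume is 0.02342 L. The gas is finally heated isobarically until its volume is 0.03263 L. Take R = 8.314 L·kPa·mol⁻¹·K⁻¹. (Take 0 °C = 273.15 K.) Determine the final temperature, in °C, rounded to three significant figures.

T₃ ≈ 86.0 °C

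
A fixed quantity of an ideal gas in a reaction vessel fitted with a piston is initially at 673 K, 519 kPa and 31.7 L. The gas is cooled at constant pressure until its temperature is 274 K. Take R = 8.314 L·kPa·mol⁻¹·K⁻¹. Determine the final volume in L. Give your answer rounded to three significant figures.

P constant ⇒ V ∝ T: P₂ = P₁; V₂ = V₁·(T₂/T₁) = 12.91 L.

V₂ ≈ 12.9 L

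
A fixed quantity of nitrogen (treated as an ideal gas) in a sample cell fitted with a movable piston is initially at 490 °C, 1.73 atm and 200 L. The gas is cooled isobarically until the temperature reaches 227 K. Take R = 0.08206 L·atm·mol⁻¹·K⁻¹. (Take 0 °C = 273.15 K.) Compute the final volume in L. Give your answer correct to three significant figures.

V₂ ≈ 59.5 L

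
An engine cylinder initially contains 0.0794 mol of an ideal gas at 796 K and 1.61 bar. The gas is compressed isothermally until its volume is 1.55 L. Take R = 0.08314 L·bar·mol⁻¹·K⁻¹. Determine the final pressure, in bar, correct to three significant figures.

From PV = nRT: V₁ = nRT₁/P₁ = 3.264 L.
T constant ⇒ Boyle's law P V = const: T₂ = T₁; P₂ = P₁·(V₁/V₂) = 3.390 bar.

P₂ ≈ 3.39 bar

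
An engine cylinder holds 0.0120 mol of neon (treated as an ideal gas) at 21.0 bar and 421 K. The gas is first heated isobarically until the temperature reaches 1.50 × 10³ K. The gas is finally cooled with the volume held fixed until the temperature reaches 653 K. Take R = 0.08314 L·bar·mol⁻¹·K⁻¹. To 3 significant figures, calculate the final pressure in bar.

From PV = nRT: V₁ = nRT₁/P₁ = 0.02000 L.
P constant ⇒ V ∝ T: P₂ = P₁; V₂ = V₁·(T₂/T₁) = 0.07126 L.
V constant ⇒ P ∝ T: V₃ = V₂; P₃ = P₂·(T₃/T₂) = 9.142 bar.

P₃ ≈ 9.14 bar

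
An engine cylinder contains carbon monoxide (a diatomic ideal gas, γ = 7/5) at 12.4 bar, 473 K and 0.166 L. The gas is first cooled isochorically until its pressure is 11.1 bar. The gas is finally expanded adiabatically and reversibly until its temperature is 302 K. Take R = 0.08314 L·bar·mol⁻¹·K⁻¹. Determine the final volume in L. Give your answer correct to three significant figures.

Isochoric, so P/T is constant: V₂ = V₁; T₂ = T₁·(P₂/P₁) = 423.4 K.
Reversible adiabatic, γ = 7/5: P₃ = P₂·(T₃/T₂)^(γ/(γ−1)) = 3.402 bar; V₃ = V₂·(T₂/T₃)^(1/(γ−1)) = 0.3864 L.

V₃ ≈ 0.386 L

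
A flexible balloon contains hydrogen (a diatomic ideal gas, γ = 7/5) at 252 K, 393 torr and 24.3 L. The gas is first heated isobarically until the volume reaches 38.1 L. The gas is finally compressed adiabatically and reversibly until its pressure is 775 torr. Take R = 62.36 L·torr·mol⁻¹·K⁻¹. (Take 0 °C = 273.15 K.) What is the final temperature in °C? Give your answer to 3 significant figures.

T₃ ≈ 207 °C

Isobaric, so V/T is constant: P₂ = P₁; T₂ = T₁·(V₂/V₁) = 395.1 K.
Adiabatic (γ = 7/5), T V^(γ−1) and P V^γ constant: T₃ = T₂·(P₃/P₂)^((γ−1)/γ) = 479.7 K; V₃ = V₂·(P₂/P₃)^(1/γ) = 23.46 L.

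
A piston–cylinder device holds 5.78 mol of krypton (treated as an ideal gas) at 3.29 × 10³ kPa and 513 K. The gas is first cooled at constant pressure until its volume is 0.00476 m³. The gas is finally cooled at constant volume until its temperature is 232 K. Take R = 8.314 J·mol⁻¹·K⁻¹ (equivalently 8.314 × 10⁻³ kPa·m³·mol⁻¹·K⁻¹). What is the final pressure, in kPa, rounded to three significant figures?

P₃ ≈ 2.34e+03 kPa

From PV = nRT: V₁ = nRT₁/P₁ = 0.007493 m³.
Isobaric, so V/T is constant: P₂ = P₁; T₂ = T₁·(V₂/V₁) = 325.9 K.
V constant ⇒ P ∝ T: V₃ = V₂; P₃ = P₂·(T₃/T₂) = 2342 kPa.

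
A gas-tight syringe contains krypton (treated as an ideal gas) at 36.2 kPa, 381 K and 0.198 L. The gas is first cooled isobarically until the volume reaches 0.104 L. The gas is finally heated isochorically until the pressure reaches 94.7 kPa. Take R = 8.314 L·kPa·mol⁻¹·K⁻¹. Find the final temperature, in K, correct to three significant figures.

T₃ ≈ 524 K

P constant ⇒ V ∝ T: P₂ = P₁; T₂ = T₁·(V₂/V₁) = 200.1 K.
Isochoric, so P/T is constant: V₃ = V₂; T₃ = T₂·(P₃/P₂) = 523.5 K.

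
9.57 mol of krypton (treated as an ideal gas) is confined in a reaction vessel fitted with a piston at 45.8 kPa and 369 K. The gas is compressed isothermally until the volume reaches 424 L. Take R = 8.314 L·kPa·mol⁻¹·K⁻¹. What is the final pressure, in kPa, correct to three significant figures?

P₂ ≈ 69.2 kPa

From PV = nRT: V₁ = nRT₁/P₁ = 641.0 L.
Isothermal, so P V is constant: T₂ = T₁; P₂ = P₁·(V₁/V₂) = 69.24 kPa.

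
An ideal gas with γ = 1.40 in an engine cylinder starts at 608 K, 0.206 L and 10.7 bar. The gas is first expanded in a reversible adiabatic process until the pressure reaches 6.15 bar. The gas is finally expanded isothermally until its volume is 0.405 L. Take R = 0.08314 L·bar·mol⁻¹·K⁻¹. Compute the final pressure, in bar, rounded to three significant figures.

Adiabatic (γ = 1.40), T V^(γ−1) and P V^γ constant: T₂ = T₁·(P₂/P₁)^((γ−1)/γ) = 519.0 K; V₂ = V₁·(P₁/P₂)^(1/γ) = 0.3060 L.
Isothermal, so P V is constant: T₃ = T₂; P₃ = P₂·(V₂/V₃) = 4.646 bar.

P₃ ≈ 4.65 bar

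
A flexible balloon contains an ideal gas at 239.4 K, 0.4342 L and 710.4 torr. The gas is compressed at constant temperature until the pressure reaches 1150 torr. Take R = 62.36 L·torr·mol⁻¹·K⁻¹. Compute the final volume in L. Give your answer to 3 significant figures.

Isothermal, so P V is constant: T₂ = T₁; V₂ = V₁·(P₁/P₂) = 0.2682 L.

V₂ ≈ 0.268 L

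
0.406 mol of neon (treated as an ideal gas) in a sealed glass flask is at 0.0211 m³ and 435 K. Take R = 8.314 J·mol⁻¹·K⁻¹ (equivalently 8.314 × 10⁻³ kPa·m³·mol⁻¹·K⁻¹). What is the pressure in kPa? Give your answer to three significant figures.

PV = nRT ⇒ P = nRT/V = (0.406 × 8.314 × 10⁻³ × 435) / 0.0211

P ≈ 69.6 kPa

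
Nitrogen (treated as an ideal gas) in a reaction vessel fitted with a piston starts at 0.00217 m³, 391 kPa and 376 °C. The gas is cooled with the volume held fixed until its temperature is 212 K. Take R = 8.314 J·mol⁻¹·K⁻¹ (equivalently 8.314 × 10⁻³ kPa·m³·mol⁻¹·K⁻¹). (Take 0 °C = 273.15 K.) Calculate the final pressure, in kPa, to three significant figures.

Convert: T₁ = 649.1 K.
V constant ⇒ P ∝ T: V₂ = V₁; P₂ = P₁·(T₂/T₁) = 127.7 kPa.

P₂ ≈ 128 kPa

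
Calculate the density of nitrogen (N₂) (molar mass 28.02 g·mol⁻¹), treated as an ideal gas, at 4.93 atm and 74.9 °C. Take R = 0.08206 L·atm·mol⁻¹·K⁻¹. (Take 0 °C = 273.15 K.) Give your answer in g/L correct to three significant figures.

ρ = PM/(RT) = (4.93 × 28.02) / (0.08206 × 348.0)

ρ ≈ 4.84 g/L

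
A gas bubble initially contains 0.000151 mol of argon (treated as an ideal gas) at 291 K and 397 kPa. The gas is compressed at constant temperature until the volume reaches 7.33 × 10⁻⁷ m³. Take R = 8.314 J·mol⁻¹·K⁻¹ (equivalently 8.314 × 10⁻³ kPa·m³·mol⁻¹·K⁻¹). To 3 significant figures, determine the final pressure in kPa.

From PV = nRT: V₁ = nRT₁/P₁ = 9.202e-07 m³.
Isothermal, so P V is constant: T₂ = T₁; P₂ = P₁·(V₁/V₂) = 498.4 kPa.

P₂ ≈ 498 kPa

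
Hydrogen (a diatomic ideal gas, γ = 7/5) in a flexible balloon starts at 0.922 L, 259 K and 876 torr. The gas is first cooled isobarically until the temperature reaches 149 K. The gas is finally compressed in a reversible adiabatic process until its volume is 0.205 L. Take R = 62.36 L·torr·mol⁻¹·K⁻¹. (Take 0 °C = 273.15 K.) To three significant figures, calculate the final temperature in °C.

P constant ⇒ V ∝ T: P₂ = P₁; V₂ = V₁·(T₂/T₁) = 0.5304 L.
Reversible adiabatic, γ = 7/5: T₃ = T₂·(V₂/V₃)^(γ−1) = 217.9 K; P₃ = P₂·(V₂/V₃)^γ = 3315 torr.

T₃ ≈ -55.2 °C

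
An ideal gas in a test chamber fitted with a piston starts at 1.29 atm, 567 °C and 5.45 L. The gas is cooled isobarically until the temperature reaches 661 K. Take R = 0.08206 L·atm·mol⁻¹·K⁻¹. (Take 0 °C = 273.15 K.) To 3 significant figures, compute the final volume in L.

V₂ ≈ 4.29 L

Convert: T₁ = 840.1 K.
Isobaric, so V/T is constant: P₂ = P₁; V₂ = V₁·(T₂/T₁) = 4.288 L.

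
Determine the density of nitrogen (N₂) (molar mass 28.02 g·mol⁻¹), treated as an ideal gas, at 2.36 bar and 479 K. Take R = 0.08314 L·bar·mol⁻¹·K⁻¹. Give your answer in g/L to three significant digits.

ρ ≈ 1.66 g/L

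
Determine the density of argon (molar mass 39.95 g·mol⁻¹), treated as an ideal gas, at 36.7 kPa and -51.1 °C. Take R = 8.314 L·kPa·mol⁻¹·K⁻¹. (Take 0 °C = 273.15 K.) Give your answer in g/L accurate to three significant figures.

ρ = PM/(RT) = (36.7 × 39.95) / (8.314 × 222.0)

ρ ≈ 0.794 g/L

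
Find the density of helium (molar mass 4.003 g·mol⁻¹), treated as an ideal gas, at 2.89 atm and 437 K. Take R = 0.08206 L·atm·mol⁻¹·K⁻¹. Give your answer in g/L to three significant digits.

ρ ≈ 0.323 g/L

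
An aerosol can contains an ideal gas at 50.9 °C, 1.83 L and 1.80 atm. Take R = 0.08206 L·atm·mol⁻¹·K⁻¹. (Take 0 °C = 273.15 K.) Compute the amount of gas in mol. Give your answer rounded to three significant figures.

n ≈ 0.124 mol

Convert: T = 324.05 K.
PV = nRT ⇒ n = PV/(RT) = (1.80 × 1.83) / (0.08206 × 324.05)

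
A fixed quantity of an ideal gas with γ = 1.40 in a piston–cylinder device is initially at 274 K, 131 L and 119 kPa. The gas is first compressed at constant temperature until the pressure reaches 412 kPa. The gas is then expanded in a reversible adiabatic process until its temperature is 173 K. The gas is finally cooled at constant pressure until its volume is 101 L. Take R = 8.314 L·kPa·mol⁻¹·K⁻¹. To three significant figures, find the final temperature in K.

T constant ⇒ Boyle's law P V = const: T₂ = T₁; V₂ = V₁·(P₁/P₂) = 37.84 L.
Adiabatic (γ = 1.40), T V^(γ−1) and P V^γ constant: P₃ = P₂·(T₃/T₂)^(γ/(γ−1)) = 82.40 kPa; V₃ = V₂·(T₂/T₃)^(1/(γ−1)) = 119.4 L.
P constant ⇒ V ∝ T: P₄ = P₃; T₄ = T₃·(V₄/V₃) = 146.3 K.

T₄ ≈ 146 K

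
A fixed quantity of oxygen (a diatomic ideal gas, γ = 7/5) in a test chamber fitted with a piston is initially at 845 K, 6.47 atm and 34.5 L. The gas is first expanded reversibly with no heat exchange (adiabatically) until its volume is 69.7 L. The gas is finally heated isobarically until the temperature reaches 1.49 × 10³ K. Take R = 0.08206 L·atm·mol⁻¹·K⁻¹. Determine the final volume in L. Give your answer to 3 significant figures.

Adiabatic (γ = 7/5), T V^(γ−1) and P V^γ constant: T₂ = T₁·(V₁/V₂)^(γ−1) = 637.8 K; P₂ = P₁·(V₁/V₂)^γ = 2.417 atm.
Isobaric, so V/T is constant: P₃ = P₂; V₃ = V₂·(T₃/T₂) = 162.8 L.

V₃ ≈ 163 L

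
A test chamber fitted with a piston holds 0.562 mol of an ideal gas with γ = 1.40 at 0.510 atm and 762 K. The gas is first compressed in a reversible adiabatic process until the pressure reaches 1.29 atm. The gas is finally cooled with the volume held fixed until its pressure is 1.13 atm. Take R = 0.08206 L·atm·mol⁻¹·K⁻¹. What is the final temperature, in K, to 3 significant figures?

From PV = nRT: V₁ = nRT₁/P₁ = 68.91 L.
Adiabatic (γ = 1.40), T V^(γ−1) and P V^γ constant: T₂ = T₁·(P₂/P₁)^((γ−1)/γ) = 993.4 K; V₂ = V₁·(P₁/P₂)^(1/γ) = 35.51 L.
V constant ⇒ P ∝ T: V₃ = V₂; T₃ = T₂·(P₃/P₂) = 870.1 K.

T₃ ≈ 870 K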